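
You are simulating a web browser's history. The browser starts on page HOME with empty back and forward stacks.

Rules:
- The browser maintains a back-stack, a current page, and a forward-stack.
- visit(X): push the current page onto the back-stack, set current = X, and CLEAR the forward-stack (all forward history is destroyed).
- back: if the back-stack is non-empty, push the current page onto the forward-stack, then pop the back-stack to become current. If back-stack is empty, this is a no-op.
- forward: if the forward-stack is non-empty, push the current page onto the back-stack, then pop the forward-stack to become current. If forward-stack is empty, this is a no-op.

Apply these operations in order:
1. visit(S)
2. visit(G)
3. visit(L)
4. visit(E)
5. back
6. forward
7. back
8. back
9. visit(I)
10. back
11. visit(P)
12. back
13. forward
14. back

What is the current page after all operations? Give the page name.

After 1 (visit(S)): cur=S back=1 fwd=0
After 2 (visit(G)): cur=G back=2 fwd=0
After 3 (visit(L)): cur=L back=3 fwd=0
After 4 (visit(E)): cur=E back=4 fwd=0
After 5 (back): cur=L back=3 fwd=1
After 6 (forward): cur=E back=4 fwd=0
After 7 (back): cur=L back=3 fwd=1
After 8 (back): cur=G back=2 fwd=2
After 9 (visit(I)): cur=I back=3 fwd=0
After 10 (back): cur=G back=2 fwd=1
After 11 (visit(P)): cur=P back=3 fwd=0
After 12 (back): cur=G back=2 fwd=1
After 13 (forward): cur=P back=3 fwd=0
After 14 (back): cur=G back=2 fwd=1

Answer: G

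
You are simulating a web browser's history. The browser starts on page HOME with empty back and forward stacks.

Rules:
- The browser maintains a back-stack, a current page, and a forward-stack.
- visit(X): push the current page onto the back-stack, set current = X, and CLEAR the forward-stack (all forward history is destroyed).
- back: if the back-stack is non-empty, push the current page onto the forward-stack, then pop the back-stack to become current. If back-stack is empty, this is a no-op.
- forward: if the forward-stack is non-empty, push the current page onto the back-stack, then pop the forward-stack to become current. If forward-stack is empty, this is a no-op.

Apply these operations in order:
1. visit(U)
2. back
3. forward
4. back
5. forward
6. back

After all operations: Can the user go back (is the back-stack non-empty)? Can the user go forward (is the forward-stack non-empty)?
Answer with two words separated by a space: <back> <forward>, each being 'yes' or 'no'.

Answer: no yes

Derivation:
After 1 (visit(U)): cur=U back=1 fwd=0
After 2 (back): cur=HOME back=0 fwd=1
After 3 (forward): cur=U back=1 fwd=0
After 4 (back): cur=HOME back=0 fwd=1
After 5 (forward): cur=U back=1 fwd=0
After 6 (back): cur=HOME back=0 fwd=1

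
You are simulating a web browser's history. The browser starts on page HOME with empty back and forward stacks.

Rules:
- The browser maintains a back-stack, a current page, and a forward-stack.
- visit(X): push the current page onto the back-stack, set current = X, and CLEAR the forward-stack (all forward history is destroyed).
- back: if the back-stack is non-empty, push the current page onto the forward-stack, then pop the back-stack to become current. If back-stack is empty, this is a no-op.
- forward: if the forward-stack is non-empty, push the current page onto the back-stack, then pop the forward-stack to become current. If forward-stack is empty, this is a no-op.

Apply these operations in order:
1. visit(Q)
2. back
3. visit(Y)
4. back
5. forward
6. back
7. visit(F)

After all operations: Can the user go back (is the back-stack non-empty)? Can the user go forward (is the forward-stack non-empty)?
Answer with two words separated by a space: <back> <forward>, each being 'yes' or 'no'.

After 1 (visit(Q)): cur=Q back=1 fwd=0
After 2 (back): cur=HOME back=0 fwd=1
After 3 (visit(Y)): cur=Y back=1 fwd=0
After 4 (back): cur=HOME back=0 fwd=1
After 5 (forward): cur=Y back=1 fwd=0
After 6 (back): cur=HOME back=0 fwd=1
After 7 (visit(F)): cur=F back=1 fwd=0

Answer: yes no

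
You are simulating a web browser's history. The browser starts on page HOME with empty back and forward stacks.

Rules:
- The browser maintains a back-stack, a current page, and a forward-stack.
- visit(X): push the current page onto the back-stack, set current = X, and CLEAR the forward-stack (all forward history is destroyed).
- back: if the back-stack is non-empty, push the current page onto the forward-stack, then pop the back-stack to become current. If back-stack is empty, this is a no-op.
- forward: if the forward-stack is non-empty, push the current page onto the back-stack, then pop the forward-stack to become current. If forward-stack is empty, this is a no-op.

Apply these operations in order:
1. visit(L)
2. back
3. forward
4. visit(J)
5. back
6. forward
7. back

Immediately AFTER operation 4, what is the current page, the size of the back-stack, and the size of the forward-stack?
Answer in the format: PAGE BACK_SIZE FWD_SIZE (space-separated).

After 1 (visit(L)): cur=L back=1 fwd=0
After 2 (back): cur=HOME back=0 fwd=1
After 3 (forward): cur=L back=1 fwd=0
After 4 (visit(J)): cur=J back=2 fwd=0

J 2 0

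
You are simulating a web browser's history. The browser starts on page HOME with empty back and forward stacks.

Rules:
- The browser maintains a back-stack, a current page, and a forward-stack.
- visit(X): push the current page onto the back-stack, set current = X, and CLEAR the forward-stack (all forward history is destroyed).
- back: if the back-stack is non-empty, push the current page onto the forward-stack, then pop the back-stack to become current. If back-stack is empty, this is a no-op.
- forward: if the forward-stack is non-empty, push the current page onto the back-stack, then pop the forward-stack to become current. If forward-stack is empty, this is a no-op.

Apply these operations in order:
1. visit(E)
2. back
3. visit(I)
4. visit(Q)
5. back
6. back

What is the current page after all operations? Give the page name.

Answer: HOME

Derivation:
After 1 (visit(E)): cur=E back=1 fwd=0
After 2 (back): cur=HOME back=0 fwd=1
After 3 (visit(I)): cur=I back=1 fwd=0
After 4 (visit(Q)): cur=Q back=2 fwd=0
After 5 (back): cur=I back=1 fwd=1
After 6 (back): cur=HOME back=0 fwd=2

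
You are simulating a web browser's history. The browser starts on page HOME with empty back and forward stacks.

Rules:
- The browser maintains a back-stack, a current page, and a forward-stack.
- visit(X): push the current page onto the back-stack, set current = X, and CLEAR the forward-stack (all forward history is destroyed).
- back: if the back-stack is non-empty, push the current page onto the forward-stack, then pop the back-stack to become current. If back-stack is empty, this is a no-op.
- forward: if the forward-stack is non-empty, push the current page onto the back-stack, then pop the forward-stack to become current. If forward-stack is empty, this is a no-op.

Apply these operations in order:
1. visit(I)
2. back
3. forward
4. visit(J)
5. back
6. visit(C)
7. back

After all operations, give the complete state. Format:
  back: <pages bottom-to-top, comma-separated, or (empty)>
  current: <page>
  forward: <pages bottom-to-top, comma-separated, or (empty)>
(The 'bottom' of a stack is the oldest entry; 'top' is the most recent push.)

After 1 (visit(I)): cur=I back=1 fwd=0
After 2 (back): cur=HOME back=0 fwd=1
After 3 (forward): cur=I back=1 fwd=0
After 4 (visit(J)): cur=J back=2 fwd=0
After 5 (back): cur=I back=1 fwd=1
After 6 (visit(C)): cur=C back=2 fwd=0
After 7 (back): cur=I back=1 fwd=1

Answer: back: HOME
current: I
forward: C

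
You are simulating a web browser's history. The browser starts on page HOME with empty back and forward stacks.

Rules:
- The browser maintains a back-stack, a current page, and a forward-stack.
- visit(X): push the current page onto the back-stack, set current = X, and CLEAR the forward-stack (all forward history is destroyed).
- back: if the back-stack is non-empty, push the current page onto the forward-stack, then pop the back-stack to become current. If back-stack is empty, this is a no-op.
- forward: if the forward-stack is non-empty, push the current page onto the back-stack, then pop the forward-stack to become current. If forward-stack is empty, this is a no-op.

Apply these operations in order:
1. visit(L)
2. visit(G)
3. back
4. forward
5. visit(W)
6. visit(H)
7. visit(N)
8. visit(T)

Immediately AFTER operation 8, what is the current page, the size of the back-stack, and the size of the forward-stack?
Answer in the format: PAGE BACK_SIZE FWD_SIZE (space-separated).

After 1 (visit(L)): cur=L back=1 fwd=0
After 2 (visit(G)): cur=G back=2 fwd=0
After 3 (back): cur=L back=1 fwd=1
After 4 (forward): cur=G back=2 fwd=0
After 5 (visit(W)): cur=W back=3 fwd=0
After 6 (visit(H)): cur=H back=4 fwd=0
After 7 (visit(N)): cur=N back=5 fwd=0
After 8 (visit(T)): cur=T back=6 fwd=0

T 6 0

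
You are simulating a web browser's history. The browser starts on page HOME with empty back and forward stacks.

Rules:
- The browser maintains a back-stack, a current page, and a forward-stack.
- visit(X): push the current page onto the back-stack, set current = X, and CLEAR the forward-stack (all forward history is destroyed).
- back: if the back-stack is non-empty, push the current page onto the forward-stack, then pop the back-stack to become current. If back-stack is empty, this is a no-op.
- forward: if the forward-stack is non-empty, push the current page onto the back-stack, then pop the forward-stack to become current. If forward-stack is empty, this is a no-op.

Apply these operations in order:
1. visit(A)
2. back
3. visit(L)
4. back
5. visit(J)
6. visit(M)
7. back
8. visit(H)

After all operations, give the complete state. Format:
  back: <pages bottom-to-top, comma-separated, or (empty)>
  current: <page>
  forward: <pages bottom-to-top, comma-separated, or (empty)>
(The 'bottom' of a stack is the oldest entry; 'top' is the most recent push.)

After 1 (visit(A)): cur=A back=1 fwd=0
After 2 (back): cur=HOME back=0 fwd=1
After 3 (visit(L)): cur=L back=1 fwd=0
After 4 (back): cur=HOME back=0 fwd=1
After 5 (visit(J)): cur=J back=1 fwd=0
After 6 (visit(M)): cur=M back=2 fwd=0
After 7 (back): cur=J back=1 fwd=1
After 8 (visit(H)): cur=H back=2 fwd=0

Answer: back: HOME,J
current: H
forward: (empty)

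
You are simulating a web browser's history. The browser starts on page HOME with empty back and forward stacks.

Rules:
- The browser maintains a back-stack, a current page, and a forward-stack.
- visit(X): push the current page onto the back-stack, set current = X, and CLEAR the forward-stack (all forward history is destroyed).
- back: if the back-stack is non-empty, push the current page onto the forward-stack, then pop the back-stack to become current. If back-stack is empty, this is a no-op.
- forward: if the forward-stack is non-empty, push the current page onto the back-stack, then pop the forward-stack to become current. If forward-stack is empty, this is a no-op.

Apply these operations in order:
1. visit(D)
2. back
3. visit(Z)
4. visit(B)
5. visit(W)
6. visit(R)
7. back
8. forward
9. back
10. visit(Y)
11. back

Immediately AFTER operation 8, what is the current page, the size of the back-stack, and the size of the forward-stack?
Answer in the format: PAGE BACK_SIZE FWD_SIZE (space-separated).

After 1 (visit(D)): cur=D back=1 fwd=0
After 2 (back): cur=HOME back=0 fwd=1
After 3 (visit(Z)): cur=Z back=1 fwd=0
After 4 (visit(B)): cur=B back=2 fwd=0
After 5 (visit(W)): cur=W back=3 fwd=0
After 6 (visit(R)): cur=R back=4 fwd=0
After 7 (back): cur=W back=3 fwd=1
After 8 (forward): cur=R back=4 fwd=0

R 4 0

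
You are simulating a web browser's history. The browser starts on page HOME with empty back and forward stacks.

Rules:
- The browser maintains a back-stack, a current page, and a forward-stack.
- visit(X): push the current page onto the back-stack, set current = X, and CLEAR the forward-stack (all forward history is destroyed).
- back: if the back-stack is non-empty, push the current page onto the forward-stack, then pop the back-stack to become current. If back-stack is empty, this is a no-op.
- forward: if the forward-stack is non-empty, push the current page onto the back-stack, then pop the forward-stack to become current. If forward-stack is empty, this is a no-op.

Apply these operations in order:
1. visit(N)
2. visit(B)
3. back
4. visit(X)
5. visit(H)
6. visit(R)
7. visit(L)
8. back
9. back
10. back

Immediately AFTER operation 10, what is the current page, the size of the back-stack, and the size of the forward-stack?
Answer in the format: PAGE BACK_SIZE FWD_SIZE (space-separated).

After 1 (visit(N)): cur=N back=1 fwd=0
After 2 (visit(B)): cur=B back=2 fwd=0
After 3 (back): cur=N back=1 fwd=1
After 4 (visit(X)): cur=X back=2 fwd=0
After 5 (visit(H)): cur=H back=3 fwd=0
After 6 (visit(R)): cur=R back=4 fwd=0
After 7 (visit(L)): cur=L back=5 fwd=0
After 8 (back): cur=R back=4 fwd=1
After 9 (back): cur=H back=3 fwd=2
After 10 (back): cur=X back=2 fwd=3

X 2 3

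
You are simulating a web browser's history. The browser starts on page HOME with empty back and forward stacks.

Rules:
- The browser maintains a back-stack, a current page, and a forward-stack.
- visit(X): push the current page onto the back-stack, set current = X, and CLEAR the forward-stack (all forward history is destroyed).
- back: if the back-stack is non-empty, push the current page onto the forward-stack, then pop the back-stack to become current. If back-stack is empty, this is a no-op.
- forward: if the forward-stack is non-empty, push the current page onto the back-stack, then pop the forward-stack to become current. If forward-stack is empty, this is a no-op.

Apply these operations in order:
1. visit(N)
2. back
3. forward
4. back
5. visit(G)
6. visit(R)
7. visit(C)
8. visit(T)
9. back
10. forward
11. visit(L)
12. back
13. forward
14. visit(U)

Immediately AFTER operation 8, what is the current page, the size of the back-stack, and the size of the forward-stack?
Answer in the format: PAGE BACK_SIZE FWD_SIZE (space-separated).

After 1 (visit(N)): cur=N back=1 fwd=0
After 2 (back): cur=HOME back=0 fwd=1
After 3 (forward): cur=N back=1 fwd=0
After 4 (back): cur=HOME back=0 fwd=1
After 5 (visit(G)): cur=G back=1 fwd=0
After 6 (visit(R)): cur=R back=2 fwd=0
After 7 (visit(C)): cur=C back=3 fwd=0
After 8 (visit(T)): cur=T back=4 fwd=0

T 4 0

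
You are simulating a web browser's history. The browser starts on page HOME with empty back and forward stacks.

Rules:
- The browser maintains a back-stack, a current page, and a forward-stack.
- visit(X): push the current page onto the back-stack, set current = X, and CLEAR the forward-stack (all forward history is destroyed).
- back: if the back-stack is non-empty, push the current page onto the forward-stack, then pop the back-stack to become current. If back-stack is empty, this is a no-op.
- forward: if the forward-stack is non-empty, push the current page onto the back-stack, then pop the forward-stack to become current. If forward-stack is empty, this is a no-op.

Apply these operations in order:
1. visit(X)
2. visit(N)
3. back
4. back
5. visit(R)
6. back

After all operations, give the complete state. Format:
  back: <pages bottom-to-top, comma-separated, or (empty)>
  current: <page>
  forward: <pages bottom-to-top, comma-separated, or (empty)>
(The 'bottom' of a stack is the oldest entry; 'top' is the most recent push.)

Answer: back: (empty)
current: HOME
forward: R

Derivation:
After 1 (visit(X)): cur=X back=1 fwd=0
After 2 (visit(N)): cur=N back=2 fwd=0
After 3 (back): cur=X back=1 fwd=1
After 4 (back): cur=HOME back=0 fwd=2
After 5 (visit(R)): cur=R back=1 fwd=0
After 6 (back): cur=HOME back=0 fwd=1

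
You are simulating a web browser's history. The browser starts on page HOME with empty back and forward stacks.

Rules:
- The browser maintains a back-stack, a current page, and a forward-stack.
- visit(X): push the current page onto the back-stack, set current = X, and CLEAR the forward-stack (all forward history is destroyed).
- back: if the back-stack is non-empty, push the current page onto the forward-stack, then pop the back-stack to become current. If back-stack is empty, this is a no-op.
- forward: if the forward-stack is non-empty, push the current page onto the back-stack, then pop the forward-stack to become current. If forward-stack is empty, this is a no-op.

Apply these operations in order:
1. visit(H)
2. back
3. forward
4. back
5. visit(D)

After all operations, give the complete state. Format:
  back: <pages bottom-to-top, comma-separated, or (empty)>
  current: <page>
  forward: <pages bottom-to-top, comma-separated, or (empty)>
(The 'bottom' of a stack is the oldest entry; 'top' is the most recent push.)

After 1 (visit(H)): cur=H back=1 fwd=0
After 2 (back): cur=HOME back=0 fwd=1
After 3 (forward): cur=H back=1 fwd=0
After 4 (back): cur=HOME back=0 fwd=1
After 5 (visit(D)): cur=D back=1 fwd=0

Answer: back: HOME
current: D
forward: (empty)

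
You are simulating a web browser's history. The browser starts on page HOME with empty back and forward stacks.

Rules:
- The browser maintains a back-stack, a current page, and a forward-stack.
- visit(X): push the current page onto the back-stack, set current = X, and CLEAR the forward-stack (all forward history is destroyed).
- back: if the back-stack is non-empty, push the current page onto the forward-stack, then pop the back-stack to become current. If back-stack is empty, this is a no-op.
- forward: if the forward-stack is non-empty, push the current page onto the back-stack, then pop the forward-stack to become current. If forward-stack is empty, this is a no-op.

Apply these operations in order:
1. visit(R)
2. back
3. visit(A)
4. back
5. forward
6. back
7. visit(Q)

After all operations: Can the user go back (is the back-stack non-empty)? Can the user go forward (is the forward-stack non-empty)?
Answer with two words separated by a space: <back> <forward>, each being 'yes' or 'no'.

After 1 (visit(R)): cur=R back=1 fwd=0
After 2 (back): cur=HOME back=0 fwd=1
After 3 (visit(A)): cur=A back=1 fwd=0
After 4 (back): cur=HOME back=0 fwd=1
After 5 (forward): cur=A back=1 fwd=0
After 6 (back): cur=HOME back=0 fwd=1
After 7 (visit(Q)): cur=Q back=1 fwd=0

Answer: yes no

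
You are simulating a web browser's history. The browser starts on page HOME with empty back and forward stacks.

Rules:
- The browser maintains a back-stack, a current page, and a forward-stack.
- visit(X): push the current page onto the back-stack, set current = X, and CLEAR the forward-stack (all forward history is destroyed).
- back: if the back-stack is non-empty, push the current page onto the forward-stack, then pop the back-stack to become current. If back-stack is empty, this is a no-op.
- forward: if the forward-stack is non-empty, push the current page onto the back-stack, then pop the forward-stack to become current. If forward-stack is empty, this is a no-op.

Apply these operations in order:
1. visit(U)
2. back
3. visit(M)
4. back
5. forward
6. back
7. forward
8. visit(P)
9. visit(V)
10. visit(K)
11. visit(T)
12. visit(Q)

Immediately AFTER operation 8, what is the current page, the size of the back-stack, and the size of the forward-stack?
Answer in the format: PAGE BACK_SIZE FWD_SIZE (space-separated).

After 1 (visit(U)): cur=U back=1 fwd=0
After 2 (back): cur=HOME back=0 fwd=1
After 3 (visit(M)): cur=M back=1 fwd=0
After 4 (back): cur=HOME back=0 fwd=1
After 5 (forward): cur=M back=1 fwd=0
After 6 (back): cur=HOME back=0 fwd=1
After 7 (forward): cur=M back=1 fwd=0
After 8 (visit(P)): cur=P back=2 fwd=0

P 2 0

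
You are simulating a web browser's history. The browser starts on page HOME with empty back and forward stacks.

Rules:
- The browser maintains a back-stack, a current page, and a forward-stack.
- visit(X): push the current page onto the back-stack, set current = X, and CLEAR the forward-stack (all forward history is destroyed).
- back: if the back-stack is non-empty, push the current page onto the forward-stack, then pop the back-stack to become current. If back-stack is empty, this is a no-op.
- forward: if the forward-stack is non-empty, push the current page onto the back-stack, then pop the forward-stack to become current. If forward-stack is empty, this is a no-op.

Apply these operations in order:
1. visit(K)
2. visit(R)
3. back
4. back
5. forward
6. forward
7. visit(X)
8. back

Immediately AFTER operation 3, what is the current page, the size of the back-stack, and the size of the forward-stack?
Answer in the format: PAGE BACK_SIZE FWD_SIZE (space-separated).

After 1 (visit(K)): cur=K back=1 fwd=0
After 2 (visit(R)): cur=R back=2 fwd=0
After 3 (back): cur=K back=1 fwd=1

K 1 1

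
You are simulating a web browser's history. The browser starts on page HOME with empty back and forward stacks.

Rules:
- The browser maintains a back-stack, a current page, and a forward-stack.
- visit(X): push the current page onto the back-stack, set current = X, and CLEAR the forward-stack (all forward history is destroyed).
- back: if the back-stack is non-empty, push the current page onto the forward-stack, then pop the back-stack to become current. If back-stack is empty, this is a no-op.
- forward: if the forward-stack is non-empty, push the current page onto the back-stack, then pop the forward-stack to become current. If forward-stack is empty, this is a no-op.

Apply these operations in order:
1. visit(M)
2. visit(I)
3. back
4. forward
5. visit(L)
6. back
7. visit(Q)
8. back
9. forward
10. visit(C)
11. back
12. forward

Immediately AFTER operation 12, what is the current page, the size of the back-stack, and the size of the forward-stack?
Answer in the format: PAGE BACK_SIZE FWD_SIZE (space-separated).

After 1 (visit(M)): cur=M back=1 fwd=0
After 2 (visit(I)): cur=I back=2 fwd=0
After 3 (back): cur=M back=1 fwd=1
After 4 (forward): cur=I back=2 fwd=0
After 5 (visit(L)): cur=L back=3 fwd=0
After 6 (back): cur=I back=2 fwd=1
After 7 (visit(Q)): cur=Q back=3 fwd=0
After 8 (back): cur=I back=2 fwd=1
After 9 (forward): cur=Q back=3 fwd=0
After 10 (visit(C)): cur=C back=4 fwd=0
After 11 (back): cur=Q back=3 fwd=1
After 12 (forward): cur=C back=4 fwd=0

C 4 0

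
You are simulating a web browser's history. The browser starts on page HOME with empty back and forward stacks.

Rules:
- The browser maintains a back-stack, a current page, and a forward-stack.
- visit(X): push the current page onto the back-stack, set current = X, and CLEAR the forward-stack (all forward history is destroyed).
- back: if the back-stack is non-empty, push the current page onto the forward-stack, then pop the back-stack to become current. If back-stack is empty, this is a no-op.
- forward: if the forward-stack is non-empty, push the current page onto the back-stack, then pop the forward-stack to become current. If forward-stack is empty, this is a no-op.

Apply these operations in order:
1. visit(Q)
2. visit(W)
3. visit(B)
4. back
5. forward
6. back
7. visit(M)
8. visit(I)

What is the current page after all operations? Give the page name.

After 1 (visit(Q)): cur=Q back=1 fwd=0
After 2 (visit(W)): cur=W back=2 fwd=0
After 3 (visit(B)): cur=B back=3 fwd=0
After 4 (back): cur=W back=2 fwd=1
After 5 (forward): cur=B back=3 fwd=0
After 6 (back): cur=W back=2 fwd=1
After 7 (visit(M)): cur=M back=3 fwd=0
After 8 (visit(I)): cur=I back=4 fwd=0

Answer: I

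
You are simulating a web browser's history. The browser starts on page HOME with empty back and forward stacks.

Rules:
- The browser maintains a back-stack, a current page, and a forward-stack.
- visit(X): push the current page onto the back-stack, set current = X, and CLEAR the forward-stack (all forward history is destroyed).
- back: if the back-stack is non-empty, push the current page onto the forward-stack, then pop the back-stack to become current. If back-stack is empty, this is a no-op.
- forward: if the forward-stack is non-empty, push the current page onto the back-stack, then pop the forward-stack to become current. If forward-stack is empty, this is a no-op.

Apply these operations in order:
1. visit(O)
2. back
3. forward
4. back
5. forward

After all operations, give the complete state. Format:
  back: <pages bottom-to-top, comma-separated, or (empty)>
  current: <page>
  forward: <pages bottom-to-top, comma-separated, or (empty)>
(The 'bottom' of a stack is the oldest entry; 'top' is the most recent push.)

After 1 (visit(O)): cur=O back=1 fwd=0
After 2 (back): cur=HOME back=0 fwd=1
After 3 (forward): cur=O back=1 fwd=0
After 4 (back): cur=HOME back=0 fwd=1
After 5 (forward): cur=O back=1 fwd=0

Answer: back: HOME
current: O
forward: (empty)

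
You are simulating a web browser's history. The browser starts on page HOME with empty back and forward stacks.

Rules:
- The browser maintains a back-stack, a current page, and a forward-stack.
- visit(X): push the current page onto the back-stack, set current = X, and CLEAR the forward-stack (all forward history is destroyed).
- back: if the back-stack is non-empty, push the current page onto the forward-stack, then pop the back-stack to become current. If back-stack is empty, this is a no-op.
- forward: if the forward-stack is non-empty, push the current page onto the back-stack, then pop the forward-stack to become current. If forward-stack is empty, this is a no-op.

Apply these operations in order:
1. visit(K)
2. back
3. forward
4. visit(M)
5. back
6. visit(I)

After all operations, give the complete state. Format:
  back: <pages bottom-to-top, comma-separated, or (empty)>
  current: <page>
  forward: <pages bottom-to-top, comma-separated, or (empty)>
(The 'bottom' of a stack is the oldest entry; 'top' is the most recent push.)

After 1 (visit(K)): cur=K back=1 fwd=0
After 2 (back): cur=HOME back=0 fwd=1
After 3 (forward): cur=K back=1 fwd=0
After 4 (visit(M)): cur=M back=2 fwd=0
After 5 (back): cur=K back=1 fwd=1
After 6 (visit(I)): cur=I back=2 fwd=0

Answer: back: HOME,K
current: I
forward: (empty)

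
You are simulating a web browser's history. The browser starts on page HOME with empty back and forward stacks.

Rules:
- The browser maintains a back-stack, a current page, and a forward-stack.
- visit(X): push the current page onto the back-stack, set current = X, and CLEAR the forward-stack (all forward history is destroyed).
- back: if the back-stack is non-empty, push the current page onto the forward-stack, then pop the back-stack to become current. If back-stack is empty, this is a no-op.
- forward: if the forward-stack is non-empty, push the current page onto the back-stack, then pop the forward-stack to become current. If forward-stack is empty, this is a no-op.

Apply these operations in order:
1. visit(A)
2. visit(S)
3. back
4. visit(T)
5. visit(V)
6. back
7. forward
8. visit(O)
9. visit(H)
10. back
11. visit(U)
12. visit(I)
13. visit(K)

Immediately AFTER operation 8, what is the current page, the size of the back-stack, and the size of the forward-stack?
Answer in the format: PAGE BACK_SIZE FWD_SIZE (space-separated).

After 1 (visit(A)): cur=A back=1 fwd=0
After 2 (visit(S)): cur=S back=2 fwd=0
After 3 (back): cur=A back=1 fwd=1
After 4 (visit(T)): cur=T back=2 fwd=0
After 5 (visit(V)): cur=V back=3 fwd=0
After 6 (back): cur=T back=2 fwd=1
After 7 (forward): cur=V back=3 fwd=0
After 8 (visit(O)): cur=O back=4 fwd=0

O 4 0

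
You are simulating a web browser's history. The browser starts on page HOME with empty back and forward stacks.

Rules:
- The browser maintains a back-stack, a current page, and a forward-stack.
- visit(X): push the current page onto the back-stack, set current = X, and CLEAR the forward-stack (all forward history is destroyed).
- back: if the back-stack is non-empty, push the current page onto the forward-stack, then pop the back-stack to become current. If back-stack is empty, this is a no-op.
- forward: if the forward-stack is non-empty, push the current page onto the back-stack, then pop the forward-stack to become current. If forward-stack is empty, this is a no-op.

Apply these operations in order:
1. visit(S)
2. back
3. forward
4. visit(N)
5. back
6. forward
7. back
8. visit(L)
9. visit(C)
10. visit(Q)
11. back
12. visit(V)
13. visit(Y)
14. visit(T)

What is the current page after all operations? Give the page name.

Answer: T

Derivation:
After 1 (visit(S)): cur=S back=1 fwd=0
After 2 (back): cur=HOME back=0 fwd=1
After 3 (forward): cur=S back=1 fwd=0
After 4 (visit(N)): cur=N back=2 fwd=0
After 5 (back): cur=S back=1 fwd=1
After 6 (forward): cur=N back=2 fwd=0
After 7 (back): cur=S back=1 fwd=1
After 8 (visit(L)): cur=L back=2 fwd=0
After 9 (visit(C)): cur=C back=3 fwd=0
After 10 (visit(Q)): cur=Q back=4 fwd=0
After 11 (back): cur=C back=3 fwd=1
After 12 (visit(V)): cur=V back=4 fwd=0
After 13 (visit(Y)): cur=Y back=5 fwd=0
After 14 (visit(T)): cur=T back=6 fwd=0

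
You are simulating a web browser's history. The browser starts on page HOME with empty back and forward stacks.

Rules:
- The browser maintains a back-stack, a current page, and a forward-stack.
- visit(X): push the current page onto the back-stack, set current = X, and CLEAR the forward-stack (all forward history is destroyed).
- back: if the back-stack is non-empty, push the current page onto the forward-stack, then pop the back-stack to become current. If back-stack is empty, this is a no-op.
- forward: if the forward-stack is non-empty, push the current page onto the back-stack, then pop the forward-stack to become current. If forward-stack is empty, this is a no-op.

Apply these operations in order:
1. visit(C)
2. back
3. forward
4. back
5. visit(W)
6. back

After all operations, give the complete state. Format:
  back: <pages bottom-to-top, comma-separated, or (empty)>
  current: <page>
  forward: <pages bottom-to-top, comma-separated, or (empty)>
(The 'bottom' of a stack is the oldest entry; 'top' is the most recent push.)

Answer: back: (empty)
current: HOME
forward: W

Derivation:
After 1 (visit(C)): cur=C back=1 fwd=0
After 2 (back): cur=HOME back=0 fwd=1
After 3 (forward): cur=C back=1 fwd=0
After 4 (back): cur=HOME back=0 fwd=1
After 5 (visit(W)): cur=W back=1 fwd=0
After 6 (back): cur=HOME back=0 fwd=1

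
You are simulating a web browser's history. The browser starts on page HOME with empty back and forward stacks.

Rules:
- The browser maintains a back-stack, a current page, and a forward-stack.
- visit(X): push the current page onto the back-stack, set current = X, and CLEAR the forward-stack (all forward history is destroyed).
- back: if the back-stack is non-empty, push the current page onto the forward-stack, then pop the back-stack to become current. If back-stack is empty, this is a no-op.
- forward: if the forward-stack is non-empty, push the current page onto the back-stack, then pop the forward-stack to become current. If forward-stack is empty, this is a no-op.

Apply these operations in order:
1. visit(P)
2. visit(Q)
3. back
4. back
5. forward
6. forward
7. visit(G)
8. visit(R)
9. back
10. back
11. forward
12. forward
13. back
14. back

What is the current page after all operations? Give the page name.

After 1 (visit(P)): cur=P back=1 fwd=0
After 2 (visit(Q)): cur=Q back=2 fwd=0
After 3 (back): cur=P back=1 fwd=1
After 4 (back): cur=HOME back=0 fwd=2
After 5 (forward): cur=P back=1 fwd=1
After 6 (forward): cur=Q back=2 fwd=0
After 7 (visit(G)): cur=G back=3 fwd=0
After 8 (visit(R)): cur=R back=4 fwd=0
After 9 (back): cur=G back=3 fwd=1
After 10 (back): cur=Q back=2 fwd=2
After 11 (forward): cur=G back=3 fwd=1
After 12 (forward): cur=R back=4 fwd=0
After 13 (back): cur=G back=3 fwd=1
After 14 (back): cur=Q back=2 fwd=2

Answer: Q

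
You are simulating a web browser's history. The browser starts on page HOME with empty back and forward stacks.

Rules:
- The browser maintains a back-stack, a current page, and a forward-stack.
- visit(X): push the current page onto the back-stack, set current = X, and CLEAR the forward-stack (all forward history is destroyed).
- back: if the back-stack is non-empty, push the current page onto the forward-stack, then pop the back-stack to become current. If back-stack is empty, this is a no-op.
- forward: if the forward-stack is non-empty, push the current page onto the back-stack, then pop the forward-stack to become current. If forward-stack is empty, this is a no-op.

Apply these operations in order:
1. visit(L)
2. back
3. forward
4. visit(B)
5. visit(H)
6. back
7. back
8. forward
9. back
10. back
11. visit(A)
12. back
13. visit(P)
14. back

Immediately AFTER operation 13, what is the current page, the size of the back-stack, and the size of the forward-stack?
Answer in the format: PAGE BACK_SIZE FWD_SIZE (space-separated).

After 1 (visit(L)): cur=L back=1 fwd=0
After 2 (back): cur=HOME back=0 fwd=1
After 3 (forward): cur=L back=1 fwd=0
After 4 (visit(B)): cur=B back=2 fwd=0
After 5 (visit(H)): cur=H back=3 fwd=0
After 6 (back): cur=B back=2 fwd=1
After 7 (back): cur=L back=1 fwd=2
After 8 (forward): cur=B back=2 fwd=1
After 9 (back): cur=L back=1 fwd=2
After 10 (back): cur=HOME back=0 fwd=3
After 11 (visit(A)): cur=A back=1 fwd=0
After 12 (back): cur=HOME back=0 fwd=1
After 13 (visit(P)): cur=P back=1 fwd=0

P 1 0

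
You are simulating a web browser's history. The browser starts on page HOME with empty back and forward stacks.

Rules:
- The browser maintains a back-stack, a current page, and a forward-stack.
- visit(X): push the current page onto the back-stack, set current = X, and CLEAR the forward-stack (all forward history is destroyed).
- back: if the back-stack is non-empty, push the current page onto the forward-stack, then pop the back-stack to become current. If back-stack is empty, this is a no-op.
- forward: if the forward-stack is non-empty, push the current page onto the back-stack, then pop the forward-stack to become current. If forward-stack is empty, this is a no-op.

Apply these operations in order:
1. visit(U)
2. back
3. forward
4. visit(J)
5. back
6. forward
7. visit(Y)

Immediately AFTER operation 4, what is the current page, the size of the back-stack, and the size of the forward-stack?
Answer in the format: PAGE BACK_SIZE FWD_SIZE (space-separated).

After 1 (visit(U)): cur=U back=1 fwd=0
After 2 (back): cur=HOME back=0 fwd=1
After 3 (forward): cur=U back=1 fwd=0
After 4 (visit(J)): cur=J back=2 fwd=0

J 2 0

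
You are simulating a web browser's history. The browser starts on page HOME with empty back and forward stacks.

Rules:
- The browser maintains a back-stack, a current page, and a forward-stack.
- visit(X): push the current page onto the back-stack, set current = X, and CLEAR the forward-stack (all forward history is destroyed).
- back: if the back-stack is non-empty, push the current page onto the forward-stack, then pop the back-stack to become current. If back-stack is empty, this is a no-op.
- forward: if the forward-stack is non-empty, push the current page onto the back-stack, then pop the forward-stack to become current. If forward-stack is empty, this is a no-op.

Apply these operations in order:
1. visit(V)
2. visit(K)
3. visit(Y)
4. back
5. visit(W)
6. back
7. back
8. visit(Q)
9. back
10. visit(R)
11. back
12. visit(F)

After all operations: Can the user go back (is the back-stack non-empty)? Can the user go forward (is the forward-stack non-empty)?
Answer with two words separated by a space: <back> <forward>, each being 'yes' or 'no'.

Answer: yes no

Derivation:
After 1 (visit(V)): cur=V back=1 fwd=0
After 2 (visit(K)): cur=K back=2 fwd=0
After 3 (visit(Y)): cur=Y back=3 fwd=0
After 4 (back): cur=K back=2 fwd=1
After 5 (visit(W)): cur=W back=3 fwd=0
After 6 (back): cur=K back=2 fwd=1
After 7 (back): cur=V back=1 fwd=2
After 8 (visit(Q)): cur=Q back=2 fwd=0
After 9 (back): cur=V back=1 fwd=1
After 10 (visit(R)): cur=R back=2 fwd=0
After 11 (back): cur=V back=1 fwd=1
After 12 (visit(F)): cur=F back=2 fwd=0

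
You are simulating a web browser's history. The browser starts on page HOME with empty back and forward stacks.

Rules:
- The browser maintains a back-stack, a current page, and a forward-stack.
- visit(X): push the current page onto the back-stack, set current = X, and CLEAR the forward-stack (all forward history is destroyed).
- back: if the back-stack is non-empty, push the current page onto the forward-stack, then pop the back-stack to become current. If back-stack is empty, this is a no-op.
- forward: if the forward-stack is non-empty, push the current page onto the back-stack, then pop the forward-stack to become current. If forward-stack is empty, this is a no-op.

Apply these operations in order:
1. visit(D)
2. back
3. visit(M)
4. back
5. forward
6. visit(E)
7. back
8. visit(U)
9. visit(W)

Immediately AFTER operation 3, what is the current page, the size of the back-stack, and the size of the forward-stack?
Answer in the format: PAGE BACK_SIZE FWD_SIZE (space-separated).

After 1 (visit(D)): cur=D back=1 fwd=0
After 2 (back): cur=HOME back=0 fwd=1
After 3 (visit(M)): cur=M back=1 fwd=0

M 1 0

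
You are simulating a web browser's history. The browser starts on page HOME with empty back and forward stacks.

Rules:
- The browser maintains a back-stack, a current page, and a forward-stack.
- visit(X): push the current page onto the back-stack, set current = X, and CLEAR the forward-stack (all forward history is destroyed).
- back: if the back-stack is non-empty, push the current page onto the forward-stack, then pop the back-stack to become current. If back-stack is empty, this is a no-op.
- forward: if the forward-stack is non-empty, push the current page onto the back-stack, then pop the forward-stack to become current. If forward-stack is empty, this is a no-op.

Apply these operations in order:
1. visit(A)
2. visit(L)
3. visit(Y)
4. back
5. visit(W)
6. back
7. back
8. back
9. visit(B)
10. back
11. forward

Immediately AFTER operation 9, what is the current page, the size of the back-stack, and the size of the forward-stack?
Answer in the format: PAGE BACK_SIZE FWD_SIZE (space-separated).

After 1 (visit(A)): cur=A back=1 fwd=0
After 2 (visit(L)): cur=L back=2 fwd=0
After 3 (visit(Y)): cur=Y back=3 fwd=0
After 4 (back): cur=L back=2 fwd=1
After 5 (visit(W)): cur=W back=3 fwd=0
After 6 (back): cur=L back=2 fwd=1
After 7 (back): cur=A back=1 fwd=2
After 8 (back): cur=HOME back=0 fwd=3
After 9 (visit(B)): cur=B back=1 fwd=0

B 1 0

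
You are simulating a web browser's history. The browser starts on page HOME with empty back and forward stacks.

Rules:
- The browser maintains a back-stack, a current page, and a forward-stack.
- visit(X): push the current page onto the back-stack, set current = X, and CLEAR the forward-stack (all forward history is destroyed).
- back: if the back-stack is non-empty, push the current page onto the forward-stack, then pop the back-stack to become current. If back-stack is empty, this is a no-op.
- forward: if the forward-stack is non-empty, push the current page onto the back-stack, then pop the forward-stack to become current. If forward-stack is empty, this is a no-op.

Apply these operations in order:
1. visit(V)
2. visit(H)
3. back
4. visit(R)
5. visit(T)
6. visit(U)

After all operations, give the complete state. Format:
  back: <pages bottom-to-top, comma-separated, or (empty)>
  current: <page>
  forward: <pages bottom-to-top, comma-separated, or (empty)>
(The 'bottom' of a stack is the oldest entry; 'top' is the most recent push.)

Answer: back: HOME,V,R,T
current: U
forward: (empty)

Derivation:
After 1 (visit(V)): cur=V back=1 fwd=0
After 2 (visit(H)): cur=H back=2 fwd=0
After 3 (back): cur=V back=1 fwd=1
After 4 (visit(R)): cur=R back=2 fwd=0
After 5 (visit(T)): cur=T back=3 fwd=0
After 6 (visit(U)): cur=U back=4 fwd=0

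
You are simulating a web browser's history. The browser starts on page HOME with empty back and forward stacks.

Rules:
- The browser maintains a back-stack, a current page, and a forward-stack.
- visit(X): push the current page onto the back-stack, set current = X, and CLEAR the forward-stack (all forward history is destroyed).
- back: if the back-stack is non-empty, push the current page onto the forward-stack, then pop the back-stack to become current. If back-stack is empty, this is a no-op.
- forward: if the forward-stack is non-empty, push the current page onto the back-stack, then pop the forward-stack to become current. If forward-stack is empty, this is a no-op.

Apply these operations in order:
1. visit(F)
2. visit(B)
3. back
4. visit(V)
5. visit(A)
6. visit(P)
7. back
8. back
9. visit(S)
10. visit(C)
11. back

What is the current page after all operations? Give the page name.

After 1 (visit(F)): cur=F back=1 fwd=0
After 2 (visit(B)): cur=B back=2 fwd=0
After 3 (back): cur=F back=1 fwd=1
After 4 (visit(V)): cur=V back=2 fwd=0
After 5 (visit(A)): cur=A back=3 fwd=0
After 6 (visit(P)): cur=P back=4 fwd=0
After 7 (back): cur=A back=3 fwd=1
After 8 (back): cur=V back=2 fwd=2
After 9 (visit(S)): cur=S back=3 fwd=0
After 10 (visit(C)): cur=C back=4 fwd=0
After 11 (back): cur=S back=3 fwd=1

Answer: S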